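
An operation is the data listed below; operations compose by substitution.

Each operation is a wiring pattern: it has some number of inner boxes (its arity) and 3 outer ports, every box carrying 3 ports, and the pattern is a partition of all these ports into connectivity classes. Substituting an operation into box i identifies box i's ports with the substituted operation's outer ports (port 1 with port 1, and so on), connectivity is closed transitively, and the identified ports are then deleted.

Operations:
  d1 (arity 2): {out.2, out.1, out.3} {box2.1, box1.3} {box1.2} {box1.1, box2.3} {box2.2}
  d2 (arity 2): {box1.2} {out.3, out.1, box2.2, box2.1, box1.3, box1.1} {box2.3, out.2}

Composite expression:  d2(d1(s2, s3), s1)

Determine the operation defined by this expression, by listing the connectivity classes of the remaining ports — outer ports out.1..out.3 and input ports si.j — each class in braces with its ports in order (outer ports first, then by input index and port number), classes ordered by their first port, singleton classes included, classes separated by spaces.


{out.1, out.3, s1.1, s1.2} {out.2, s1.3} {s2.1, s3.3} {s2.2} {s2.3, s3.1} {s3.2}

Two ports join when wires chain via d2-identified ports.
composing d1 on (s2, s3), with out.j its own outer ports: {out.1, out.2, out.3} {s2.1, s3.3} {s2.2} {s2.3, s3.1} {s3.2}
composing d2 on (s2, s3, s1), with out.j its own outer ports: {out.1, out.3, s1.1, s1.2} {out.2, s1.3} {s2.1, s3.3} {s2.2} {s2.3, s3.1} {s3.2}


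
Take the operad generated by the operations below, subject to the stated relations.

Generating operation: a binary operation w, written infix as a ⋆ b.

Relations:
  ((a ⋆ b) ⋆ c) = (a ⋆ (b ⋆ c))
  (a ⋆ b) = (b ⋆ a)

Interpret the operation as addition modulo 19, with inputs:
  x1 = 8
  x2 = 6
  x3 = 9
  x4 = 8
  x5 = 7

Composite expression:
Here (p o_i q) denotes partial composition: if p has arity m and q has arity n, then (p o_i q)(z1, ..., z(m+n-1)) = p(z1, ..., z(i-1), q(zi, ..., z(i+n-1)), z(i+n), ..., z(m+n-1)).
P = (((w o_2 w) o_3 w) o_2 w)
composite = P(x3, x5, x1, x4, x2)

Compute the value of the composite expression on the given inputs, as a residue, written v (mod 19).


0 (mod 19)

(x5 ⋆ x1) = 15
(x4 ⋆ x2) = 14
((x5 ⋆ x1) ⋆ (x4 ⋆ x2)) = 10
(x3 ⋆ ((x5 ⋆ x1) ⋆ (x4 ⋆ x2))) = 0


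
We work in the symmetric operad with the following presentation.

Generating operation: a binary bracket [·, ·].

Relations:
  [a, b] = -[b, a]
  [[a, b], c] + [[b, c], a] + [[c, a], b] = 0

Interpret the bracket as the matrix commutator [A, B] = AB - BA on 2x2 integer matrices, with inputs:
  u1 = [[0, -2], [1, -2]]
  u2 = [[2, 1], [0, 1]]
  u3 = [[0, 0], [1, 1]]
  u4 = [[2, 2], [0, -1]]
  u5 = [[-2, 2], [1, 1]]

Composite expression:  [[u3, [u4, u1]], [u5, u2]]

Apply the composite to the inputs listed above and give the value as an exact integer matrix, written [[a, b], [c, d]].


[[15, -80], [-22, -15]]


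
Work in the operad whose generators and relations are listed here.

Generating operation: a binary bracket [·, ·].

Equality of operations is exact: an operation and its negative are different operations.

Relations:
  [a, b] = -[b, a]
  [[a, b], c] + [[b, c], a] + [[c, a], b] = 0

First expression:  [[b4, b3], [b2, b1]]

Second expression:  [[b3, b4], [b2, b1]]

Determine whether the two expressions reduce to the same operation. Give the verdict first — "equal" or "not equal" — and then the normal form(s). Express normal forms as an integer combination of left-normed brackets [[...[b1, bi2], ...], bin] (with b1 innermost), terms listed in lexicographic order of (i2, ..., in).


not equal: they reduce to -[[[b1, b2], b3], b4] + [[[b1, b2], b4], b3] and [[[b1, b2], b3], b4] - [[[b1, b2], b4], b3]

The first expression, normalized: -[[[b1, b2], b3], b4] + [[[b1, b2], b4], b3]
The second expression, normalized: [[[b1, b2], b3], b4] - [[[b1, b2], b4], b3]
They disagree, so not equal.


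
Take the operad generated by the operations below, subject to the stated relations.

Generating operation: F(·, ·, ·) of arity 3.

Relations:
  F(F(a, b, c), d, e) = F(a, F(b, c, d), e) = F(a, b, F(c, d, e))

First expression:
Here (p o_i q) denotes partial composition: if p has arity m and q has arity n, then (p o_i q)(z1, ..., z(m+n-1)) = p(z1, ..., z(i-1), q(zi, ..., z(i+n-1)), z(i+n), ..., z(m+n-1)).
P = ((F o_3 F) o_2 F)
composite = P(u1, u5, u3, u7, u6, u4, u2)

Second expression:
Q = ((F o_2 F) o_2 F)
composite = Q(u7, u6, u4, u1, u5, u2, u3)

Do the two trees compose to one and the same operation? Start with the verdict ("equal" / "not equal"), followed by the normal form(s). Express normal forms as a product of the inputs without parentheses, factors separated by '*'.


not equal; first: u1 * u5 * u3 * u7 * u6 * u4 * u2; second: u7 * u6 * u4 * u1 * u5 * u2 * u3

The first composite normalizes to u1 * u5 * u3 * u7 * u6 * u4 * u2
The second composite normalizes to u7 * u6 * u4 * u1 * u5 * u2 * u3
The forms do not match — not equal.


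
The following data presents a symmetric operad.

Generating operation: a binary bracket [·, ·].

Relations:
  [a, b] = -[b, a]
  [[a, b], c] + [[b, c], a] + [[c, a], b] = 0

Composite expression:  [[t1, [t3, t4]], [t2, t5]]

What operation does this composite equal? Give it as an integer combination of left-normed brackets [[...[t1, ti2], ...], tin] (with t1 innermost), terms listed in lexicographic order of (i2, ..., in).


[[[[t1, t3], t4], t2], t5] - [[[[t1, t3], t4], t5], t2] - [[[[t1, t4], t3], t2], t5] + [[[[t1, t4], t3], t5], t2]

Antisymmetry and Jacobi reduce to t1-anchored left-normed brackets.
Composite bracket: [[t1, [t3, t4]], [t2, t5]]
Full expansion: 16 signed words from ab - ba (2^4 = 16).
Words beginning with t1 determine it all:
  sign of t1t3t4t2t5 is +1, so it contributes +[[[[t1, t3], t4], t2], t5]
  sign of t1t3t4t5t2 is -1, so it contributes -[[[[t1, t3], t4], t5], t2]
  sign of t1t4t3t2t5 is -1, so it contributes -[[[[t1, t4], t3], t2], t5]
  sign of t1t4t3t5t2 is +1, so it contributes +[[[[t1, t4], t3], t5], t2]


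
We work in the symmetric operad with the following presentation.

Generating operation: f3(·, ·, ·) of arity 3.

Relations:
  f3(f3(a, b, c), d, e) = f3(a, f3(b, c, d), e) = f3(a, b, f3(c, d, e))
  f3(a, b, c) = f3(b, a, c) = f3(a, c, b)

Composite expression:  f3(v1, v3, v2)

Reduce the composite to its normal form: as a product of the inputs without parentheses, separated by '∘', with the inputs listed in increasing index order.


v1 ∘ v2 ∘ v3

Key point: f3 commutes, so take the v-inputs in any fixed order.
f3(v1, v3, v2) spells out as v1 ∘ v3 ∘ v2
sorting the factors by input index: v1 ∘ v2 ∘ v3


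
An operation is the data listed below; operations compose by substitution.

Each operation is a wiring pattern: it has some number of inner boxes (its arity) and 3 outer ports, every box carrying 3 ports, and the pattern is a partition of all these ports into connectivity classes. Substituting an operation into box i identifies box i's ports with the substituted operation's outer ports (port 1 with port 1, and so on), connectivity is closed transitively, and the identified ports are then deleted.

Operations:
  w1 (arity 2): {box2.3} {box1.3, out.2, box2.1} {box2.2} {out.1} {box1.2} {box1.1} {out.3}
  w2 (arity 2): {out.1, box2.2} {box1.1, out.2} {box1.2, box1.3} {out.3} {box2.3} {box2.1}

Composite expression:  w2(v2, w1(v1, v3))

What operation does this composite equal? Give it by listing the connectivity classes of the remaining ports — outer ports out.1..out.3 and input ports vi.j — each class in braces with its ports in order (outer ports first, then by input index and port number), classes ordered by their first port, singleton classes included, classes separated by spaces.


Two ports join when wires chain via w2-identified ports.
the subtree at w1 composes to {out.1} {out.2, v1.3, v3.1} {out.3} {v1.1} {v1.2} {v3.2} {v3.3} on (v1, v3); out.j = own outer ports
the subtree at w2 composes to {out.1, v1.3, v3.1} {out.2, v2.1} {out.3} {v1.1} {v1.2} {v2.2, v2.3} {v3.2} {v3.3} on (v2, v1, v3); out.j = own outer ports

{out.1, v1.3, v3.1} {out.2, v2.1} {out.3} {v1.1} {v1.2} {v2.2, v2.3} {v3.2} {v3.3}


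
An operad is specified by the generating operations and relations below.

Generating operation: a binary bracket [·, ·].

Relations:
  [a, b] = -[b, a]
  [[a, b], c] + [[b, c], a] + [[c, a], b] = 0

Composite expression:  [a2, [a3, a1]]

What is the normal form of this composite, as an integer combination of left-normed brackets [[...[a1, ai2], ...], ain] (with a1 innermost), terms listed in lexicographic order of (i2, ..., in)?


[[a1, a3], a2]

Expand each bracket as ab - ba; the a1-initial words give the coefficients.
Composite bracket: [a2, [a3, a1]]
Applying ab - ba throughout gives 4 signed words (2^2 = 4).
Keep just the words that open with a1:
  from a1a3a2, sign +1: term +[[a1, a3], a2]


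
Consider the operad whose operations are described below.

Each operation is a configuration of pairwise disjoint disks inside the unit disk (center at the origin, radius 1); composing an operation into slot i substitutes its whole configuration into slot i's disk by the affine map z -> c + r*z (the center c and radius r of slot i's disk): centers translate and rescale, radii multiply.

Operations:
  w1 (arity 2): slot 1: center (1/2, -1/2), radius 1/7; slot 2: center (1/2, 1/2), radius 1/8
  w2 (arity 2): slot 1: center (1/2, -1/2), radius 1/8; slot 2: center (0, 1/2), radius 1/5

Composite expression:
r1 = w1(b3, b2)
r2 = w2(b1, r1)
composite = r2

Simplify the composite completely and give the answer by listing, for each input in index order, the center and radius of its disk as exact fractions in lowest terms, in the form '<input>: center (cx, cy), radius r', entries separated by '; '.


b1: center (1/2, -1/2), radius 1/8; b2: center (1/10, 3/5), radius 1/40; b3: center (1/10, 2/5), radius 1/35

Only the slot chain above each b matters under w2; compose those maps.
input b1: applying the 1 nested substitution gives center (1/2, -1/2), radius 1/8
input b3: applying the 2 nested substitutions gives center (1/10, 2/5), radius 1/35
input b2: applying the 2 nested substitutions gives center (1/10, 3/5), radius 1/40


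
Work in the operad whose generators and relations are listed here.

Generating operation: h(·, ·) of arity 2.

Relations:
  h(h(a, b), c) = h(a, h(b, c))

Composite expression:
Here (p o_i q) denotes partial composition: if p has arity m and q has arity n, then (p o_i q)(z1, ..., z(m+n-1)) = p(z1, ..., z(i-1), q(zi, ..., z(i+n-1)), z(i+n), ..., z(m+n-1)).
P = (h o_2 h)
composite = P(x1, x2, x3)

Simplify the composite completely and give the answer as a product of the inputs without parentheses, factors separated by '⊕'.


Under associativity of h, the answer is the x's in reading order.
h(x2, x3) linearizes to x2 ⊕ x3
h(x1, h(x2, x3)) linearizes to x1 ⊕ x2 ⊕ x3

x1 ⊕ x2 ⊕ x3


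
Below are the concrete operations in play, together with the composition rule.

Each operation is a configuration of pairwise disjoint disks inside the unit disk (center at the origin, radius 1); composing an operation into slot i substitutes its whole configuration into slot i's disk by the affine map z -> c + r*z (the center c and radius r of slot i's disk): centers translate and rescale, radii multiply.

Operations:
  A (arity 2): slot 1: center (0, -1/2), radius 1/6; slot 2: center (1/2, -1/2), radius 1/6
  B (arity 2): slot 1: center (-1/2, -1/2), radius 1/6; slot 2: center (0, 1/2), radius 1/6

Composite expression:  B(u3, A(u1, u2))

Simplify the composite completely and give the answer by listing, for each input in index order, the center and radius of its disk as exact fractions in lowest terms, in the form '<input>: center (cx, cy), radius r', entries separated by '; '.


u1: center (0, 5/12), radius 1/36; u2: center (1/12, 5/12), radius 1/36; u3: center (-1/2, -1/2), radius 1/6

Below B, radii multiply path by path; the u-disk centers shift.
input u3: composing its 1 substitution step yields center (-1/2, -1/2), radius 1/6
input u1: composing its 2 substitution steps yields center (0, 5/12), radius 1/36
input u2: composing its 2 substitution steps yields center (1/12, 5/12), radius 1/36


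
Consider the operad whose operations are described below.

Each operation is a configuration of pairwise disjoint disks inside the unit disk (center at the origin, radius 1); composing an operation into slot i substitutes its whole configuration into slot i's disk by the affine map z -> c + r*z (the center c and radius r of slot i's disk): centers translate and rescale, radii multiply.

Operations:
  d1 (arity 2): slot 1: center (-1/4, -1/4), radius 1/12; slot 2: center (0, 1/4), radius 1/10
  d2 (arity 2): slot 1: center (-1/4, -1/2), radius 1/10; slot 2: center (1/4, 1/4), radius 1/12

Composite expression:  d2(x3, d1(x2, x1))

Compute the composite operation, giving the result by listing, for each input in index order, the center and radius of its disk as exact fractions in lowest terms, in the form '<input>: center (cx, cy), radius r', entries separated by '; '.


x1: center (1/4, 13/48), radius 1/120; x2: center (11/48, 11/48), radius 1/144; x3: center (-1/4, -1/2), radius 1/10

Nesting under d2 composes maps z -> c + r*z down each x-path.
tracing x3 down its 1-map path: center (-1/4, -1/2), radius 1/10
tracing x2 down its 2-map path: center (11/48, 11/48), radius 1/144
tracing x1 down its 2-map path: center (1/4, 13/48), radius 1/120


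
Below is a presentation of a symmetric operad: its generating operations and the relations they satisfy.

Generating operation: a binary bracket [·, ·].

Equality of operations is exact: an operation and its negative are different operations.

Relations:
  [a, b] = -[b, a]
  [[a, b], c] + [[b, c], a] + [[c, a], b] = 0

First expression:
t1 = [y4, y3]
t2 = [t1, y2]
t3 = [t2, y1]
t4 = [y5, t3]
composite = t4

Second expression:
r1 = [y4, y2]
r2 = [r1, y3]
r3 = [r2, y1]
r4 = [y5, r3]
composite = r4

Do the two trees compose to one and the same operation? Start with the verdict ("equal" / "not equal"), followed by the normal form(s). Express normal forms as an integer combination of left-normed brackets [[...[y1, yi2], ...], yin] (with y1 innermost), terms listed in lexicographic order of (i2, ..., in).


not equal; the first gives [[[[y1, y2], y3], y4], y5] - [[[[y1, y2], y4], y3], y5] - [[[[y1, y3], y4], y2], y5] + [[[[y1, y4], y3], y2], y5] and the second -[[[[y1, y2], y4], y3], y5] + [[[[y1, y3], y2], y4], y5] - [[[[y1, y3], y4], y2], y5] + [[[[y1, y4], y2], y3], y5]

In normal form, the first expression is [[[[y1, y2], y3], y4], y5] - [[[[y1, y2], y4], y3], y5] - [[[[y1, y3], y4], y2], y5] + [[[[y1, y4], y3], y2], y5]
In normal form, the second expression is -[[[[y1, y2], y4], y3], y5] + [[[[y1, y3], y2], y4], y5] - [[[[y1, y3], y4], y2], y5] + [[[[y1, y4], y2], y3], y5]
No match — not equal.


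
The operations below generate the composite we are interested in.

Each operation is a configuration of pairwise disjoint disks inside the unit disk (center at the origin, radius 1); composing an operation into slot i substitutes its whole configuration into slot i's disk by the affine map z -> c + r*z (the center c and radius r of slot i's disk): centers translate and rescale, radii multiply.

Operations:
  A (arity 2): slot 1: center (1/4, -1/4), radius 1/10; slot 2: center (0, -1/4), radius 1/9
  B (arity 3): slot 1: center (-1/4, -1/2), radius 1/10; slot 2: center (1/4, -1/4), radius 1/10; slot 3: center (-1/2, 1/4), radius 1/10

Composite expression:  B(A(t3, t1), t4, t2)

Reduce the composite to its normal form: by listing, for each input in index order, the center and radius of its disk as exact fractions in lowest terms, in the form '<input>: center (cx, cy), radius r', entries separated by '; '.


t1: center (-1/4, -21/40), radius 1/90; t2: center (-1/2, 1/4), radius 1/10; t3: center (-9/40, -21/40), radius 1/100; t4: center (1/4, -1/4), radius 1/10

Each t-disk chains the slot maps above it in B; radii multiply.
for t3, the 2-step affine chain lands on center (-9/40, -21/40), radius 1/100
for t1, the 2-step affine chain lands on center (-1/4, -21/40), radius 1/90
for t4, the 1-step affine chain lands on center (1/4, -1/4), radius 1/10
for t2, the 1-step affine chain lands on center (-1/2, 1/4), radius 1/10


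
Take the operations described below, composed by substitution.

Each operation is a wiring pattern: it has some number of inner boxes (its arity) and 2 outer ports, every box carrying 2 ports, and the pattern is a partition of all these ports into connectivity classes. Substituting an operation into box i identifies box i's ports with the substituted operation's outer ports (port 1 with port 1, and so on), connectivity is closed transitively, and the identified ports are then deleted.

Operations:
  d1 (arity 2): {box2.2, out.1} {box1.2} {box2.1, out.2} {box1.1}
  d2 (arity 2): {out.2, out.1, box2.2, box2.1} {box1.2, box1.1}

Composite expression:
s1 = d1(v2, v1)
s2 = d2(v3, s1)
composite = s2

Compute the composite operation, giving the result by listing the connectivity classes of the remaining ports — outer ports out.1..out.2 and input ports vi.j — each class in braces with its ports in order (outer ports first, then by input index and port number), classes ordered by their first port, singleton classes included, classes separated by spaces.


{out.1, out.2, v1.1, v1.2} {v2.1} {v2.2} {v3.1, v3.2}

Reachability decides: close wires over d2-identified ports.
through d1, on inputs (v2, v1): {out.1, v1.2} {out.2, v1.1} {v2.1} {v2.2} (out.j = stage outer ports)
through d2, on inputs (v3, v2, v1): {out.1, out.2, v1.1, v1.2} {v2.1} {v2.2} {v3.1, v3.2} (out.j = stage outer ports)


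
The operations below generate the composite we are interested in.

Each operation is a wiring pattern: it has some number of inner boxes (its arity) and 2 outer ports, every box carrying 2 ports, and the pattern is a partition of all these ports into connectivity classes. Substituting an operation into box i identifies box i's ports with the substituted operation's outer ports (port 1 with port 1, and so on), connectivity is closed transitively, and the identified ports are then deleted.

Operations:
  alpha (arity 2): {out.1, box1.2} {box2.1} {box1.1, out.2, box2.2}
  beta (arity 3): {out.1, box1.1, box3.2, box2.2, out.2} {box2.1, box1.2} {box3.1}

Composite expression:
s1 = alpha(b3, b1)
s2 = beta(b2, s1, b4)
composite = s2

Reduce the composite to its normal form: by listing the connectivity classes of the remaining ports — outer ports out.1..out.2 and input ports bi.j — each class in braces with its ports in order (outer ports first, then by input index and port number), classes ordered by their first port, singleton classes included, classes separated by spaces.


Treat the ports identified at beta as solder joints: merge, then drop.
the subtree at alpha composes to {out.1, b3.2} {out.2, b1.2, b3.1} {b1.1} on (b3, b1); out.j = own outer ports
the subtree at beta composes to {out.1, out.2, b1.2, b2.1, b3.1, b4.2} {b1.1} {b2.2, b3.2} {b4.1} on (b2, b3, b1, b4); out.j = own outer ports

{out.1, out.2, b1.2, b2.1, b3.1, b4.2} {b1.1} {b2.2, b3.2} {b4.1}


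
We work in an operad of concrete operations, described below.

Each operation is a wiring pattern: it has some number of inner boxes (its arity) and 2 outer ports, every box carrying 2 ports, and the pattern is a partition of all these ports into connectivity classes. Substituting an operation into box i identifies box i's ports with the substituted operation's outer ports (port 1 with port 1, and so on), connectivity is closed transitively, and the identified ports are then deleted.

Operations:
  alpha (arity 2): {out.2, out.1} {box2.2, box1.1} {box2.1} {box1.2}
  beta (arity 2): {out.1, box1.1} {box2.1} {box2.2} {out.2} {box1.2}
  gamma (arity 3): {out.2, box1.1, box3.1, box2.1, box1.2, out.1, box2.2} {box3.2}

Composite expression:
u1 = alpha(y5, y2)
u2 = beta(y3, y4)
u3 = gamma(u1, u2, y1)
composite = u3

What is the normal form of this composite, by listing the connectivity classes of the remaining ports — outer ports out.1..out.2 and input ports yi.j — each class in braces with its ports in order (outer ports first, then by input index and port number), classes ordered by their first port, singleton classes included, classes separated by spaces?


After gluing at gamma, chains via deleted ports link the y-ports.
stage alpha: inputs (y5, y2), connectivity {out.1, out.2} {y2.1} {y2.2, y5.1} {y5.2}, out.j its boundary
stage beta: inputs (y3, y4), connectivity {out.1, y3.1} {out.2} {y3.2} {y4.1} {y4.2}, out.j its boundary
stage gamma: inputs (y5, y2, y3, y4, y1), connectivity {out.1, out.2, y1.1, y3.1} {y1.2} {y2.1} {y2.2, y5.1} {y3.2} {y4.1} {y4.2} {y5.2}, out.j its boundary

{out.1, out.2, y1.1, y3.1} {y1.2} {y2.1} {y2.2, y5.1} {y3.2} {y4.1} {y4.2} {y5.2}


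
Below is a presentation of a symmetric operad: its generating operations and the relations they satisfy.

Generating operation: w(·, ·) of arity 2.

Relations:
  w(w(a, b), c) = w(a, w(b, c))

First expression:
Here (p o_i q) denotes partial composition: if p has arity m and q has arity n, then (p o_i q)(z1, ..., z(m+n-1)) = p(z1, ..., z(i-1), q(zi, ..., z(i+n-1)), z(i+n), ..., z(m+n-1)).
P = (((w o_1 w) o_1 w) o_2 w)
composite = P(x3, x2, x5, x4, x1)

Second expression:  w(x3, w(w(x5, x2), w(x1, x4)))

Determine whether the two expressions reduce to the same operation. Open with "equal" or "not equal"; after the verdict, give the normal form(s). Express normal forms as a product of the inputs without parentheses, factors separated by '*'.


The first expression, normalized: x3 * x2 * x5 * x4 * x1
The second expression, normalized: x3 * x5 * x2 * x1 * x4
Different reductions; not equal.

not equal: they reduce to x3 * x2 * x5 * x4 * x1 and x3 * x5 * x2 * x1 * x4


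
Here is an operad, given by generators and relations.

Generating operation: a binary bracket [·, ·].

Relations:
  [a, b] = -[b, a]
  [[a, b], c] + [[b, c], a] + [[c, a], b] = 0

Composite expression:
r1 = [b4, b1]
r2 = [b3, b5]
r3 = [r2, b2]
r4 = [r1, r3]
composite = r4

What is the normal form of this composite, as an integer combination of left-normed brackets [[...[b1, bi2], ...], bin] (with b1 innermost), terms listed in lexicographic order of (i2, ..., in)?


[[[[b1, b4], b2], b3], b5] - [[[[b1, b4], b2], b5], b3] - [[[[b1, b4], b3], b5], b2] + [[[[b1, b4], b5], b3], b2]


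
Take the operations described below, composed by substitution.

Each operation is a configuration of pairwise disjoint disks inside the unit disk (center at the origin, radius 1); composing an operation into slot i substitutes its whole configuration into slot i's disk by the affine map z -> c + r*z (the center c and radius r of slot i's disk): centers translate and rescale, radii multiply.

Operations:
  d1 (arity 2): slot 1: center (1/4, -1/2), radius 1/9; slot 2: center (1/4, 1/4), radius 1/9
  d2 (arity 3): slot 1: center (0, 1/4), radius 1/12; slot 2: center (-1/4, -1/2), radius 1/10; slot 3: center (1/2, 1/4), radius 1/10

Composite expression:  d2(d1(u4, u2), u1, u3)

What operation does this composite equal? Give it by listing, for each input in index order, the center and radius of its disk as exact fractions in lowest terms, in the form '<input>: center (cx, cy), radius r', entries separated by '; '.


u1: center (-1/4, -1/2), radius 1/10; u2: center (1/48, 13/48), radius 1/108; u3: center (1/2, 1/4), radius 1/10; u4: center (1/48, 5/24), radius 1/108

Only the slot chain above each u matters under d2; compose those maps.
tracing u4 down its 2-map path: center (1/48, 5/24), radius 1/108
tracing u2 down its 2-map path: center (1/48, 13/48), radius 1/108
tracing u1 down its 1-map path: center (-1/4, -1/2), radius 1/10
tracing u3 down its 1-map path: center (1/2, 1/4), radius 1/10


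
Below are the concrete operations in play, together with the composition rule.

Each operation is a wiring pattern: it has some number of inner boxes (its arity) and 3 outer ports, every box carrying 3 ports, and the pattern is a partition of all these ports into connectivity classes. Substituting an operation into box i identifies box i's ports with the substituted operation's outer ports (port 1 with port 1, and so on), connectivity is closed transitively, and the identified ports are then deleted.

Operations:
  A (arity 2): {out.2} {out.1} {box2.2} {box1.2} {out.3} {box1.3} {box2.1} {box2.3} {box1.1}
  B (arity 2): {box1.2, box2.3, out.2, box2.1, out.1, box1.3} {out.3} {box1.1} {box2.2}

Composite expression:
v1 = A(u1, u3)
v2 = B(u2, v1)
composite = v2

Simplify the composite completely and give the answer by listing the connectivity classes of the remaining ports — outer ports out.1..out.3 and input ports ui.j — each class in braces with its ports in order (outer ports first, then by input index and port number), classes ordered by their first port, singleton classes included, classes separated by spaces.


{out.1, out.2, u2.2, u2.3} {out.3} {u1.1} {u1.2} {u1.3} {u2.1} {u3.1} {u3.2} {u3.3}

After gluing at B, chains via deleted ports link the u-ports.
after A, the pattern on (u1, u3) reads {out.1} {out.2} {out.3} {u1.1} {u1.2} {u1.3} {u3.1} {u3.2} {u3.3} (out.j = its outer ports)
after B, the pattern on (u2, u1, u3) reads {out.1, out.2, u2.2, u2.3} {out.3} {u1.1} {u1.2} {u1.3} {u2.1} {u3.1} {u3.2} {u3.3} (out.j = its outer ports)


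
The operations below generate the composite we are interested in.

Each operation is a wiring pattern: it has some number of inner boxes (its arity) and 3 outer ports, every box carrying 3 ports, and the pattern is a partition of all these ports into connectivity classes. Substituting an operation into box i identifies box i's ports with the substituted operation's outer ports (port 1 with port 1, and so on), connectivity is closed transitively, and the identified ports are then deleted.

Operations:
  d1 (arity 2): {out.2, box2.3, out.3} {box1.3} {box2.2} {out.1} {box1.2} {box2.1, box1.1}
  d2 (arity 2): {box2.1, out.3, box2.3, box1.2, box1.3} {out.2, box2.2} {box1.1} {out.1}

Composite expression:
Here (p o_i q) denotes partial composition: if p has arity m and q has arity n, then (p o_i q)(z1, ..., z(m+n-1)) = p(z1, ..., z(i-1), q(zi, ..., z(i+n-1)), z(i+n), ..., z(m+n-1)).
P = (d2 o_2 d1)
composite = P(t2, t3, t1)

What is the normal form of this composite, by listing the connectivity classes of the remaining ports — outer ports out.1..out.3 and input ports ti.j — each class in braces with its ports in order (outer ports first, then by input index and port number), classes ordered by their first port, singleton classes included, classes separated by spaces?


{out.1} {out.2, out.3, t1.3, t2.2, t2.3} {t1.1, t3.1} {t1.2} {t2.1} {t3.2} {t3.3}

Reachability decides: close wires over d2-identified ports.
after d1, the pattern on (t3, t1) reads {out.1} {out.2, out.3, t1.3} {t1.1, t3.1} {t1.2} {t3.2} {t3.3} (out.j = its outer ports)
after d2, the pattern on (t2, t3, t1) reads {out.1} {out.2, out.3, t1.3, t2.2, t2.3} {t1.1, t3.1} {t1.2} {t2.1} {t3.2} {t3.3} (out.j = its outer ports)


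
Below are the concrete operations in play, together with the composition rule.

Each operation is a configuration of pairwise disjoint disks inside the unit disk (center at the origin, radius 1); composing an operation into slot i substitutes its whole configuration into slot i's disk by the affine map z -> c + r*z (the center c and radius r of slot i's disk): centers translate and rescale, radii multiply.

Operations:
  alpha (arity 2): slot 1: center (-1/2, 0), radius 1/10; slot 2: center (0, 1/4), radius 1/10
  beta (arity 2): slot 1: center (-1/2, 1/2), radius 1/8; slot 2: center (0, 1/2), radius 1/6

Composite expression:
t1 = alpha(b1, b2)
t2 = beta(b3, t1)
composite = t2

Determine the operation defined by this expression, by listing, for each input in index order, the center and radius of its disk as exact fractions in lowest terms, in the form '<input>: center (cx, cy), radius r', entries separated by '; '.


b1: center (-1/12, 1/2), radius 1/60; b2: center (0, 13/24), radius 1/60; b3: center (-1/2, 1/2), radius 1/8

Follow each b-input down from beta: c' goes to c + r*c', radius to r*r'.
b3: after 1 affine step, its disk has center (-1/2, 1/2), radius 1/8
b1: after 2 affine steps, its disk has center (-1/12, 1/2), radius 1/60
b2: after 2 affine steps, its disk has center (0, 13/24), radius 1/60


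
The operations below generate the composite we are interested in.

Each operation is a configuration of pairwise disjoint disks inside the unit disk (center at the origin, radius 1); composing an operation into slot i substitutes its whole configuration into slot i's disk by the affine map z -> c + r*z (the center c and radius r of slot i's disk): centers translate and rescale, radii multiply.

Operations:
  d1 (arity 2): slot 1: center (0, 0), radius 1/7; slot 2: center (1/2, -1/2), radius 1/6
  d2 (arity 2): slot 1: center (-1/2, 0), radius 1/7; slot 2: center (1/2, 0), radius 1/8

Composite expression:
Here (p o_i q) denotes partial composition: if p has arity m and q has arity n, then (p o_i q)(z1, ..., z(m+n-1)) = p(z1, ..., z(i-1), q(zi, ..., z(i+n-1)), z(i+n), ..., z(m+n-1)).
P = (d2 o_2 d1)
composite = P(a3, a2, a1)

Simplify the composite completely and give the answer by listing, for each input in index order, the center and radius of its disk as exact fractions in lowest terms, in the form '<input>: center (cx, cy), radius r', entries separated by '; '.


a1: center (9/16, -1/16), radius 1/48; a2: center (1/2, 0), radius 1/56; a3: center (-1/2, 0), radius 1/7

Affine substitution under d2: radii multiply and a-centers shift.
a3 passes through 1 substitution, ending at center (-1/2, 0), radius 1/7
a2 passes through 2 substitutions, ending at center (1/2, 0), radius 1/56
a1 passes through 2 substitutions, ending at center (9/16, -1/16), radius 1/48


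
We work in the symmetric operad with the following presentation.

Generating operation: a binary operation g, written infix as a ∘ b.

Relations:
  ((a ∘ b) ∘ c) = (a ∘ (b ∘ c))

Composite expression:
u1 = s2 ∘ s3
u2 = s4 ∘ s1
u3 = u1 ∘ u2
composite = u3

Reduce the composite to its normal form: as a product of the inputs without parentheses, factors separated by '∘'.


Under associativity of g, the answer is the s's in reading order.
(s2 ∘ s3) unparenthesizes to s2 ∘ s3
(s4 ∘ s1) unparenthesizes to s4 ∘ s1
((s2 ∘ s3) ∘ (s4 ∘ s1)) unparenthesizes to s2 ∘ s3 ∘ s4 ∘ s1

s2 ∘ s3 ∘ s4 ∘ s1


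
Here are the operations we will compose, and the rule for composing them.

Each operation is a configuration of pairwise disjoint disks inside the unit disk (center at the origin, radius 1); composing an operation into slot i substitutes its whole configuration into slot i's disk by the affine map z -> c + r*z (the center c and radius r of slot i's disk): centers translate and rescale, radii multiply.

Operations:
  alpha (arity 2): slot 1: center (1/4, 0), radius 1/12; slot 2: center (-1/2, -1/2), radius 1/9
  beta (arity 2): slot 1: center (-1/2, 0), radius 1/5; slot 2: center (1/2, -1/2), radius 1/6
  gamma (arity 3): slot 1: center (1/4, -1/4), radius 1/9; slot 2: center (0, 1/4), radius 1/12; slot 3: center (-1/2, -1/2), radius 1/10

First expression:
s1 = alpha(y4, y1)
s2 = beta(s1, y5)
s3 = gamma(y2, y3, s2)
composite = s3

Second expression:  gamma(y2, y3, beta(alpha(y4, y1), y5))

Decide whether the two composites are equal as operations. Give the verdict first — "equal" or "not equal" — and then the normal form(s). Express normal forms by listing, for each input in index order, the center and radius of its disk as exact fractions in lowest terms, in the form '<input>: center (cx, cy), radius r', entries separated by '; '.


equal: each reduces to y1: center (-14/25, -51/100), radius 1/450; y2: center (1/4, -1/4), radius 1/9; y3: center (0, 1/4), radius 1/12; y4: center (-109/200, -1/2), radius 1/600; y5: center (-9/20, -11/20), radius 1/60

In normal form, the first expression is y1: center (-14/25, -51/100), radius 1/450; y2: center (1/4, -1/4), radius 1/9; y3: center (0, 1/4), radius 1/12; y4: center (-109/200, -1/2), radius 1/600; y5: center (-9/20, -11/20), radius 1/60
In normal form, the second expression is y1: center (-14/25, -51/100), radius 1/450; y2: center (1/4, -1/4), radius 1/9; y3: center (0, 1/4), radius 1/12; y4: center (-109/200, -1/2), radius 1/600; y5: center (-9/20, -11/20), radius 1/60
Identical normal forms: equal.


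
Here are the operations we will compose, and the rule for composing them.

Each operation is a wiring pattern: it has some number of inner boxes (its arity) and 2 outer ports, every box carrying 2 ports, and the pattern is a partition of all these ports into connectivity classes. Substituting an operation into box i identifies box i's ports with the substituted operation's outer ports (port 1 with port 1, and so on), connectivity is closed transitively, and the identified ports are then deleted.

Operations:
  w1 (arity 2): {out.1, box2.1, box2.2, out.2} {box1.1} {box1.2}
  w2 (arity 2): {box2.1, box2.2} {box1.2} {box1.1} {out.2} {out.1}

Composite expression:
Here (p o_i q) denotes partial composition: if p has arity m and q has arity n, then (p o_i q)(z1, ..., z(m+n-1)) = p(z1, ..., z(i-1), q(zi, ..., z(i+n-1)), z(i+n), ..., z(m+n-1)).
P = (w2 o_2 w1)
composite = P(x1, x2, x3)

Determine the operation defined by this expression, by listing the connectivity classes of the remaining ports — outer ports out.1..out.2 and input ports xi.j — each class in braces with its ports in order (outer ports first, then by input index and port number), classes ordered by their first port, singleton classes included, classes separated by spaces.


{out.1} {out.2} {x1.1} {x1.2} {x2.1} {x2.2} {x3.1, x3.2}

Connectivity passes through glued w2-boundaries; trace each wire chain.
composing w1 on (x2, x3), with out.j its own outer ports: {out.1, out.2, x3.1, x3.2} {x2.1} {x2.2}
composing w2 on (x1, x2, x3), with out.j its own outer ports: {out.1} {out.2} {x1.1} {x1.2} {x2.1} {x2.2} {x3.1, x3.2}


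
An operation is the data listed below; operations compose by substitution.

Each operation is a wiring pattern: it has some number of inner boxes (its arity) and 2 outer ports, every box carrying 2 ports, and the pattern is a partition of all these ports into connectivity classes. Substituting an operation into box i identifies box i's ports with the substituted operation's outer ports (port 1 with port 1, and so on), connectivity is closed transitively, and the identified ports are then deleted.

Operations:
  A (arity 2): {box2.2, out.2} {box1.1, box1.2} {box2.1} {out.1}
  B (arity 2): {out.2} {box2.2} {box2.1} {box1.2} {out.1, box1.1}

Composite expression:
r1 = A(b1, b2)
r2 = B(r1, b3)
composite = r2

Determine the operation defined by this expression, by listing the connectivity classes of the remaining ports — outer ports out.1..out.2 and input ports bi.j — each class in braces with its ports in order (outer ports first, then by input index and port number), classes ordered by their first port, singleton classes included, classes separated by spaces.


{out.1} {out.2} {b1.1, b1.2} {b2.1} {b2.2} {b3.1} {b3.2}

Treat the ports identified at B as solder joints: merge, then drop.
after A, the pattern on (b1, b2) reads {out.1} {out.2, b2.2} {b1.1, b1.2} {b2.1} (out.j = its outer ports)
after B, the pattern on (b1, b2, b3) reads {out.1} {out.2} {b1.1, b1.2} {b2.1} {b2.2} {b3.1} {b3.2} (out.j = its outer ports)


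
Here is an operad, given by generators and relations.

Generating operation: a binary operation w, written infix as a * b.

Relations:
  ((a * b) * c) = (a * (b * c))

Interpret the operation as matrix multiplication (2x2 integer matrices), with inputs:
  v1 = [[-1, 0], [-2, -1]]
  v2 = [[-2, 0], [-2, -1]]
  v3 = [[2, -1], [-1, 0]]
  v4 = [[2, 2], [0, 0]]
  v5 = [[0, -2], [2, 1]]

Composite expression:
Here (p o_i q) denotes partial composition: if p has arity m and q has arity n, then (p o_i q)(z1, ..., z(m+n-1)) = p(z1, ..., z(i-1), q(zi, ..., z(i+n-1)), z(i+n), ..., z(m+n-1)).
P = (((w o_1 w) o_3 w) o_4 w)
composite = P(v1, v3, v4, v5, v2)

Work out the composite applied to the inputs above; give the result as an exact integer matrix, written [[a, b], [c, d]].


[[8, -4], [12, -6]]

(v1 * v3) = [[-2, 1], [-3, 2]]
(v5 * v2) = [[4, 2], [-6, -1]]
(v4 * (v5 * v2)) = [[-4, 2], [0, 0]]
((v1 * v3) * (v4 * (v5 * v2))) = [[8, -4], [12, -6]]


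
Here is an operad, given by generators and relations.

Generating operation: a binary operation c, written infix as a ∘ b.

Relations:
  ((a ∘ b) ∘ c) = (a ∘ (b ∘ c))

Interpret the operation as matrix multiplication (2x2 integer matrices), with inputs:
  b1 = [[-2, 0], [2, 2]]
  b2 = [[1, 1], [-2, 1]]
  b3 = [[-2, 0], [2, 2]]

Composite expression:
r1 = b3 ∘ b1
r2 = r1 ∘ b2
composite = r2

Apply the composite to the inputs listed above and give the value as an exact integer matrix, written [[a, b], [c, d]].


(b3 ∘ b1) = [[4, 0], [0, 4]]
((b3 ∘ b1) ∘ b2) = [[4, 4], [-8, 4]]

[[4, 4], [-8, 4]]


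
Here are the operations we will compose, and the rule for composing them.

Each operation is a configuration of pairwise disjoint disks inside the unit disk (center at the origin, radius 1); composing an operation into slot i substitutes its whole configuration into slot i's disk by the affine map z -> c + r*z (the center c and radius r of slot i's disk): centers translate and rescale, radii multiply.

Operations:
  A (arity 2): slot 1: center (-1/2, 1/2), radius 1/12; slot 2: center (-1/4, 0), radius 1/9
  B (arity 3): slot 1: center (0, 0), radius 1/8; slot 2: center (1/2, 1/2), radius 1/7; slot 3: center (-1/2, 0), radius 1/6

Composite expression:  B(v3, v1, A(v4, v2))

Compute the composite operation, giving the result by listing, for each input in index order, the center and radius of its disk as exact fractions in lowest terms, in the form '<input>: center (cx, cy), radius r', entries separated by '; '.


v1: center (1/2, 1/2), radius 1/7; v2: center (-13/24, 0), radius 1/54; v3: center (0, 0), radius 1/8; v4: center (-7/12, 1/12), radius 1/72

Nesting under B composes maps z -> c + r*z down each v-path.
tracing v3 down its 1-map path: center (0, 0), radius 1/8
tracing v1 down its 1-map path: center (1/2, 1/2), radius 1/7
tracing v4 down its 2-map path: center (-7/12, 1/12), radius 1/72
tracing v2 down its 2-map path: center (-13/24, 0), radius 1/54


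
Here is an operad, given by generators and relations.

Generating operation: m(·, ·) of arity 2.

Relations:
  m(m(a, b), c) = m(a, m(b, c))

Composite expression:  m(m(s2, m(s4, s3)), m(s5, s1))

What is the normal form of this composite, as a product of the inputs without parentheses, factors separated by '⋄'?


s2 ⋄ s4 ⋄ s3 ⋄ s5 ⋄ s1

Every regrouping of m is equal, so read the s-inputs in written order.
m(s4, s3) flattens to s4 ⋄ s3
m(s2, m(s4, s3)) flattens to s2 ⋄ s4 ⋄ s3
m(s5, s1) flattens to s5 ⋄ s1
m(m(s2, m(s4, s3)), m(s5, s1)) flattens to s2 ⋄ s4 ⋄ s3 ⋄ s5 ⋄ s1


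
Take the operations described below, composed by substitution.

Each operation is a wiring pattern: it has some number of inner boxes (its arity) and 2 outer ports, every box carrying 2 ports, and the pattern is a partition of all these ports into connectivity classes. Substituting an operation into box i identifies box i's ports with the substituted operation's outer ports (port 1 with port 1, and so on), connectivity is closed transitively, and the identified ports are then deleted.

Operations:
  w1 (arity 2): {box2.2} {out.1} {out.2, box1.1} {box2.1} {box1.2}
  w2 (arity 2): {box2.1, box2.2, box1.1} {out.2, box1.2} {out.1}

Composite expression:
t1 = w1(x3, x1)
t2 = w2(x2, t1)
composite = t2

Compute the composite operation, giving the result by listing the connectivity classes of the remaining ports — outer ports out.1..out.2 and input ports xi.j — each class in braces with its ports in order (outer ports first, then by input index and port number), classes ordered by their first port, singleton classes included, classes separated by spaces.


{out.1} {out.2, x2.2} {x1.1} {x1.2} {x2.1, x3.1} {x3.2}
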